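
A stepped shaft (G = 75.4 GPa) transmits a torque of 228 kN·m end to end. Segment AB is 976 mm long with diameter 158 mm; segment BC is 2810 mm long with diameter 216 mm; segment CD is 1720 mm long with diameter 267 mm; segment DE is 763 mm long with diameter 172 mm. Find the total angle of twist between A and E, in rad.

J_AB = π(0.158)⁴/32 = 6.12×10^-5 m⁴; J_BC = π(0.216)⁴/32 = 2.14×10^-4 m⁴; J_CD = π(0.267)⁴/32 = 4.99×10^-4 m⁴; J_DE = π(0.172)⁴/32 = 8.59×10^-5 m⁴.
θ = (T/G)·Σ L_i/J_i = (228000/75.4×10⁹)·(0.976/6.12×10^-5 + 2.81/2.14×10^-4 + 1.72/4.99×10^-4 + 0.763/8.59×10^-5) = 0.1253 rad.

0.125 rad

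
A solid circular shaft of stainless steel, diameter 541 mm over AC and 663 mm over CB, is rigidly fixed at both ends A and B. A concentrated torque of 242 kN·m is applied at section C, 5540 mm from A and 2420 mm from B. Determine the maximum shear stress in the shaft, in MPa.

Compatibility: T_A·a/J_AC = T_B·b/J_CB with T_A + T_B = T₀.
J_AC = 8.41×10^-3 m⁴, J_CB = 0.0190 m⁴, so T_A = T₀·(J_AC/a)/((J_AC/a)+(J_CB/b)) = 39260 N·m, T_B = 202700 N·m.
τ in each portion: τ_AC = 1.26×10^6 Pa, τ_CB = 3.54×10^6 Pa; maximum is in CB.
τ_max = T_CB·r/J = 202700·0.332/0.0190 = 3.543×10^6 Pa.

3.54 MPa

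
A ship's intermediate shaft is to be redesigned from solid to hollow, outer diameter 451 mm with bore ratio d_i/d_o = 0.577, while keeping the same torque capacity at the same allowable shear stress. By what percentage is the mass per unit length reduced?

27.9 %

Equal τ_max and T ⇒ the solid shaft needs d_s³ = d_o³(1−k⁴), so d_s = 451·(1−0.577⁴)^(1/3) = 433.7 mm.
Area ratio A_h/A_s = d_o²(1−k²)/d_s² = (1−k²)/(1−k⁴)^(2/3) = 0.7214.
Mass saving = 1 − 0.7214 = 27.9 %.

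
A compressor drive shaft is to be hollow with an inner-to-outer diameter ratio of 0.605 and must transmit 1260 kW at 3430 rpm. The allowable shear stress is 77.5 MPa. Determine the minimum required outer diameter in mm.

ω = 2π·3430/60 = 359.2 rad/s, so T = P/ω = 1260×10³ / 359.2 = 3508 N·m.
For a hollow shaft with d_i/d_o = 0.605: τ_max = 16T/(π d_o³ (1−k⁴)), so d_o = [16T/(π τ_allow (1−k⁴))]^(1/3) = [16·3508/(π·7.75×10^7·0.8660)]^(1/3) = 0.06433 m.

64.3 mm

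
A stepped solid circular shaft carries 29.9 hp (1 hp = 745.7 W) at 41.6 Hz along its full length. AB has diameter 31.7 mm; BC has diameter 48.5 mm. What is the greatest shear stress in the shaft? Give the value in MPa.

13.6 MPa

ω = 2π·41.6 = 261.4 rad/s, so T = P/ω = 29.9×745.7 / 261.4 = 85.30 N·m.
Under the same torque, τ_max = 16T/(πd³) is largest where d is smallest — segment AB (d = 31.7 mm).
τ_max = 16·85.30/(π·(0.0317)³) = 1.364×10^7 Pa.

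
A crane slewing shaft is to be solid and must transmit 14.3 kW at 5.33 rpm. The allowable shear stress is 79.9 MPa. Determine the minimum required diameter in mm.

ω = 2π·5.33/60 = 0.5582 rad/s, so T = P/ω = 14.3×10³ / 0.5582 = 25620 N·m.
For a solid shaft τ_max = 16T/(πd³), so d = (16T/(π τ_allow))^(1/3) = (16·25620/(π·7.99×10^7))^(1/3) = 0.1178 m.

118 mm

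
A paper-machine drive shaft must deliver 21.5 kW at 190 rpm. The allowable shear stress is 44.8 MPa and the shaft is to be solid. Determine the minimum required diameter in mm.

ω = 2π·190/60 = 19.90 rad/s, so T = P/ω = 21.5×10³ / 19.90 = 1081 N·m.
For a solid shaft τ_max = 16T/(πd³), so d = (16T/(π τ_allow))^(1/3) = (16·1081/(π·4.48×10^7))^(1/3) = 0.04971 m.

49.7 mm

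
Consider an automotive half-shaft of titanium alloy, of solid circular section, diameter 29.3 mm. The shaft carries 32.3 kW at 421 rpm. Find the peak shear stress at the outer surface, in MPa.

148 MPa

ω = 2π·421/60 = 44.09 rad/s, so T = P/ω = 32.3×10³ / 44.09 = 732.6 N·m.
J = πd⁴/32 = π(0.0293)⁴/32 = 7.236×10^-8 m⁴.
τ_max = T·r/J = 732.6 × 0.0146 / 7.236×10^-8 = 1.483×10^8 Pa.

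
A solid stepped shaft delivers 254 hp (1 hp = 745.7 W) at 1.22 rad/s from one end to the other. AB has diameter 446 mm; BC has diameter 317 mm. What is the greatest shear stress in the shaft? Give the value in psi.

3600 psi

ω = 1.22 rad/s, so T = P/ω = 254×745.7 / 1.220 = 155300 N·m.
Under the same torque, τ_max = 16T/(πd³) is largest where d is smallest — segment BC (d = 317 mm).
τ_max = 16·155300/(π·(0.317)³) = 2.482×10^7 Pa.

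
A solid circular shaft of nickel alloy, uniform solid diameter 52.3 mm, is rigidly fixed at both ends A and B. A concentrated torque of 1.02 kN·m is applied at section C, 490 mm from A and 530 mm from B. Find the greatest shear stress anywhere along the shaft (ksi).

With uniform GJ and both ends fixed, compatibility θ_AC = θ_CB gives T_A·a = T_B·b, together with T_A + T_B = T₀.
T_A = T₀·b/(a+b) = 1020·530/1020 = 530.0 N·m; T_B = 490.0 N·m.
τ in each portion: τ_AC = 1.89×10^7 Pa, τ_CB = 1.74×10^7 Pa; maximum is in AC.
τ_max = T_AC·r/J = 530.0·0.0261/7.35×10^-7 = 1.887×10^7 Pa.

2.74 ksi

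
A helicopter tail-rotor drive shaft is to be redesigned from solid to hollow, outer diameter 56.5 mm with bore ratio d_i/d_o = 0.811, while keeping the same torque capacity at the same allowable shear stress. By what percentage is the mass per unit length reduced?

Equal τ_max and T ⇒ the solid shaft needs d_s³ = d_o³(1−k⁴), so d_s = 56.5·(1−0.811⁴)^(1/3) = 46.77 mm.
Area ratio A_h/A_s = d_o²(1−k²)/d_s² = (1−k²)/(1−k⁴)^(2/3) = 0.4994.
Mass saving = 1 − 0.4994 = 50.1 %.

50.1 %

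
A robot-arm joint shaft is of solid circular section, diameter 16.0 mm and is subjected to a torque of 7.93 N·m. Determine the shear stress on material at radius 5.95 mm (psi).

J = πd⁴/32 = π(0.0160)⁴/32 = 6.434×10^-9 m⁴.
Shear stress varies linearly with radius: τ = T·r/J = 7.930 × 0.00595 / 6.434×10^-9 = 7.333×10^6 Pa.

1060 psi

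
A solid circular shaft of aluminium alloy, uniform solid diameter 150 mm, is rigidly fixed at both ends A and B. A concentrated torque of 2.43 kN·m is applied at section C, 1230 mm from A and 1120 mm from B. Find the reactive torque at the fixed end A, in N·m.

1160 N·m

With uniform GJ and both ends fixed, compatibility θ_AC = θ_CB gives T_A·a = T_B·b, together with T_A + T_B = T₀.
T_A = T₀·b/(a+b) = 2430·1120/2350 = 1158 N·m; T_B = 1272 N·m.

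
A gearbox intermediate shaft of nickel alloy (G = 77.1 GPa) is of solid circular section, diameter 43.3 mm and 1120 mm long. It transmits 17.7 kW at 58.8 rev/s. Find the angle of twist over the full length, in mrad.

ω = 2π·58.8 = 369.5 rad/s, so T = P/ω = 17.7×10³ / 369.5 = 47.91 N·m.
J = πd⁴/32 = π(0.0433)⁴/32 = 3.451×10^-7 m⁴.
θ = T·L/(G·J) = 47.91 × 1.12 / (77.1×10⁹ × 3.451×10^-7) = 2.017×10^-3 rad.

2.02 mrad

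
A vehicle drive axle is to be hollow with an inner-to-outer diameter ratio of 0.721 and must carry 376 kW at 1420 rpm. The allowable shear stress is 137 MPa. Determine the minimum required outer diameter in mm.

50.5 mm

ω = 2π·1420/60 = 148.7 rad/s, so T = P/ω = 376×10³ / 148.7 = 2529 N·m.
For a hollow shaft with d_i/d_o = 0.721: τ_max = 16T/(π d_o³ (1−k⁴)), so d_o = [16T/(π τ_allow (1−k⁴))]^(1/3) = [16·2529/(π·1.37×10^8·0.7298)]^(1/3) = 0.05050 m.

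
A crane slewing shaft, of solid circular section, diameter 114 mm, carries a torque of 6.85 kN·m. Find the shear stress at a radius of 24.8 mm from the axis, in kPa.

J = πd⁴/32 = π(0.114)⁴/32 = 1.658×10^-5 m⁴.
Shear stress varies linearly with radius: τ = T·r/J = 6850 × 0.0248 / 1.658×10^-5 = 1.025×10^7 Pa.

10200 kPa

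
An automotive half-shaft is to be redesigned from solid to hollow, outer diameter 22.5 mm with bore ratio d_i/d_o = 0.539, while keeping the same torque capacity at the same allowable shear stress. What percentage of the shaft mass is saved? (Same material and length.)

24.8 %

Equal τ_max and T ⇒ the solid shaft needs d_s³ = d_o³(1−k⁴), so d_s = 22.5·(1−0.539⁴)^(1/3) = 21.85 mm.
Area ratio A_h/A_s = d_o²(1−k²)/d_s² = (1−k²)/(1−k⁴)^(2/3) = 0.7524.
Mass saving = 1 − 0.7524 = 24.8 %.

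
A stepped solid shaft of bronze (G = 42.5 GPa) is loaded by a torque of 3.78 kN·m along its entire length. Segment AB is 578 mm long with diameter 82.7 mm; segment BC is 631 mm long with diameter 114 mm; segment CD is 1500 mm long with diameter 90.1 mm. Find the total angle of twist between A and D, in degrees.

2.02°

J_AB = π(0.0827)⁴/32 = 4.59×10^-6 m⁴; J_BC = π(0.114)⁴/32 = 1.66×10^-5 m⁴; J_CD = π(0.0901)⁴/32 = 6.47×10^-6 m⁴.
θ = (T/G)·Σ L_i/J_i = (3780/42.5×10⁹)·(0.578/4.59×10^-6 + 0.631/1.66×10^-5 + 1.50/6.47×10^-6) = 0.03520 rad.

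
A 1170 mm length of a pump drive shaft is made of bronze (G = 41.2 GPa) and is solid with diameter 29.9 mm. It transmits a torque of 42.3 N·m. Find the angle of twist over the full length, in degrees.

0.877°

J = πd⁴/32 = π(0.0299)⁴/32 = 7.847×10^-8 m⁴.
θ = T·L/(G·J) = 42.30 × 1.17 / (41.2×10⁹ × 7.847×10^-8) = 0.01531 rad.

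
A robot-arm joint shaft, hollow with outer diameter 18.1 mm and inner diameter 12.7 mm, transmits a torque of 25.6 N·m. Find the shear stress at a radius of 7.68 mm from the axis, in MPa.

J = π(d_o⁴ − d_i⁴)/32 = π(0.0181⁴ − 0.0127⁴)/32 = 7.983×10^-9 m⁴.
Shear stress varies linearly with radius: τ = T·r/J = 25.60 × 0.00768 / 7.983×10^-9 = 2.463×10^7 Pa.

24.6 MPa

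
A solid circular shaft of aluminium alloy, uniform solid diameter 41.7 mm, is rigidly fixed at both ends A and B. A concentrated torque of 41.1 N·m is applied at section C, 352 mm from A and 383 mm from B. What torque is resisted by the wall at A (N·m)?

With uniform GJ and both ends fixed, compatibility θ_AC = θ_CB gives T_A·a = T_B·b, together with T_A + T_B = T₀.
T_A = T₀·b/(a+b) = 41.10·383/735.0 = 21.42 N·m; T_B = 19.68 N·m.

21.4 N·m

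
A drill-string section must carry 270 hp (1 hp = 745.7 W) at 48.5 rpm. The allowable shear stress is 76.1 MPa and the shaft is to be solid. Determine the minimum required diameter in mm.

138 mm

ω = 2π·48.5/60 = 5.079 rad/s, so T = P/ω = 270×745.7 / 5.079 = 39640 N·m.
For a solid shaft τ_max = 16T/(πd³), so d = (16T/(π τ_allow))^(1/3) = (16·39640/(π·7.61×10^7))^(1/3) = 0.1384 m.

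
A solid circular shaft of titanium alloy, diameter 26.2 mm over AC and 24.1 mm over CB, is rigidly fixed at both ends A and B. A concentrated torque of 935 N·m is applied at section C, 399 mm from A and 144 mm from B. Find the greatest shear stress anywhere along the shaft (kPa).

Compatibility: T_A·a/J_AC = T_B·b/J_CB with T_A + T_B = T₀.
J_AC = 4.63×10^-8 m⁴, J_CB = 3.31×10^-8 m⁴, so T_A = T₀·(J_AC/a)/((J_AC/a)+(J_CB/b)) = 313.4 N·m, T_B = 621.6 N·m.
τ in each portion: τ_AC = 8.87×10^7 Pa, τ_CB = 2.26×10^8 Pa; maximum is in CB.
τ_max = T_CB·r/J = 621.6·0.0120/3.31×10^-8 = 2.262×10^8 Pa.

226000 kPa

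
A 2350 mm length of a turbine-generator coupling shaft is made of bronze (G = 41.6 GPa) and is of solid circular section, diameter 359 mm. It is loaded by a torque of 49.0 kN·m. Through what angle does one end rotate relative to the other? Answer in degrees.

0.0973°

J = πd⁴/32 = π(0.359)⁴/32 = 1.631×10^-3 m⁴.
θ = T·L/(G·J) = 49000 × 2.35 / (41.6×10⁹ × 1.631×10^-3) = 1.697×10^-3 rad.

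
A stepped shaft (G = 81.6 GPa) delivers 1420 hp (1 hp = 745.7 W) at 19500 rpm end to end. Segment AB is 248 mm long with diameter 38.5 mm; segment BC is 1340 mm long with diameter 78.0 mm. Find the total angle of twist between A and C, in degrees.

ω = 2π·19500/60 = 2042 rad/s, so T = P/ω = 1420×745.7 / 2042 = 518.5 N·m.
J_AB = π(0.0385)⁴/32 = 2.16×10^-7 m⁴; J_BC = π(0.0780)⁴/32 = 3.63×10^-6 m⁴.
θ = (T/G)·Σ L_i/J_i = (518.5/81.6×10⁹)·(0.248/2.16×10^-7 + 1.34/3.63×10^-6) = 9.650×10^-3 rad.

0.553°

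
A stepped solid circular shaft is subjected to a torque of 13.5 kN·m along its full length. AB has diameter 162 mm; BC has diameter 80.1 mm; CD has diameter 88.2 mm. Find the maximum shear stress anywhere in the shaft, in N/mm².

Under the same torque, τ_max = 16T/(πd³) is largest where d is smallest — segment BC (d = 80.1 mm).
τ_max = 16·13500/(π·(0.0801)³) = 1.338×10^8 Pa.

134 N/mm²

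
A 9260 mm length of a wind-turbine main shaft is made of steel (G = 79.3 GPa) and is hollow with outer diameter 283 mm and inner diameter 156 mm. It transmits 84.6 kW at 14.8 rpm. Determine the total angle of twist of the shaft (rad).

ω = 2π·14.8/60 = 1.550 rad/s, so T = P/ω = 84.6×10³ / 1.550 = 54590 N·m.
J = π(d_o⁴ − d_i⁴)/32 = π(0.283⁴ − 0.156⁴)/32 = 5.716×10^-4 m⁴.
θ = T·L/(G·J) = 54590 × 9.26 / (79.3×10⁹ × 5.716×10^-4) = 0.01115 rad.

0.0112 rad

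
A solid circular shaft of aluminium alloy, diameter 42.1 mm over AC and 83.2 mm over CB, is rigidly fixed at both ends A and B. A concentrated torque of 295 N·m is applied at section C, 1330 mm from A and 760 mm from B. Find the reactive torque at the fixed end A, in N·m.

Compatibility: T_A·a/J_AC = T_B·b/J_CB with T_A + T_B = T₀.
J_AC = 3.08×10^-7 m⁴, J_CB = 4.70×10^-6 m⁴, so T_A = T₀·(J_AC/a)/((J_AC/a)+(J_CB/b)) = 10.65 N·m, T_B = 284.3 N·m.

10.7 N·m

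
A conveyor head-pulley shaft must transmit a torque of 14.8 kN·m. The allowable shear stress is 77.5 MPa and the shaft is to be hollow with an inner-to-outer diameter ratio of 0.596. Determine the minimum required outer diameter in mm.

104 mm

For a hollow shaft with d_i/d_o = 0.596: τ_max = 16T/(π d_o³ (1−k⁴)), so d_o = [16T/(π τ_allow (1−k⁴))]^(1/3) = [16·14800/(π·7.75×10^7·0.8738)]^(1/3) = 0.1036 m.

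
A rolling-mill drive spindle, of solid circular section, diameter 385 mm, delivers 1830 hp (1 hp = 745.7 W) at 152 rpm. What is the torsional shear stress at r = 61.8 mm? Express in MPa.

ω = 2π·152/60 = 15.92 rad/s, so T = P/ω = 1830×745.7 / 15.92 = 85730 N·m.
J = πd⁴/32 = π(0.385)⁴/32 = 2.157×10^-3 m⁴.
Shear stress varies linearly with radius: τ = T·r/J = 85730 × 0.0618 / 2.157×10^-3 = 2.456×10^6 Pa.

2.46 MPa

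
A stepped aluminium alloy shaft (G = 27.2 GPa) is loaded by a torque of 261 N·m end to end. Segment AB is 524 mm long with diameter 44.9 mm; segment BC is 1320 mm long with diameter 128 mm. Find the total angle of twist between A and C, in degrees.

0.750°

J_AB = π(0.0449)⁴/32 = 3.99×10^-7 m⁴; J_BC = π(0.128)⁴/32 = 2.64×10^-5 m⁴.
θ = (T/G)·Σ L_i/J_i = (261.0/27.2×10⁹)·(0.524/3.99×10^-7 + 1.32/2.64×10^-5) = 0.01308 rad.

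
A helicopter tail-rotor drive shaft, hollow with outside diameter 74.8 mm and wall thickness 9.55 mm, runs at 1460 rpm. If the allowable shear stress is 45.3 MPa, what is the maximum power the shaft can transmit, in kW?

394 kW

J = π(d_o⁴ − d_i⁴)/32 = π(0.0748⁴ − 0.0557⁴)/32 = 2.128×10^-6 m⁴.
T_max = τ_allow·J/r = 4.53×10^7 × 2.128×10^-6 / 0.0374 = 2578 N·m.
ω = 2π·1460/60 = 152.9 rad/s, so P_max = T_max·ω = 3.941×10^5 W.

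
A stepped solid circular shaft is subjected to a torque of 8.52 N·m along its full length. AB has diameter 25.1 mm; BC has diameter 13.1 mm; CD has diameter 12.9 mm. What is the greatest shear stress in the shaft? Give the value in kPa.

20200 kPa

Under the same torque, τ_max = 16T/(πd³) is largest where d is smallest — segment CD (d = 12.9 mm).
τ_max = 16·8.520/(π·(0.0129)³) = 2.021×10^7 Pa.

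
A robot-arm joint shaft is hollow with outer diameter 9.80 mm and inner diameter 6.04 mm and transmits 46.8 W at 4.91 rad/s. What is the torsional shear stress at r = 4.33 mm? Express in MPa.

ω = 4.91 rad/s, so T = P/ω = 46.8 / 4.910 = 9.532 N·m.
J = π(d_o⁴ − d_i⁴)/32 = π(0.00980⁴ − 0.00604⁴)/32 = 7.749×10^-10 m⁴.
Shear stress varies linearly with radius: τ = T·r/J = 9.532 × 0.00433 / 7.749×10^-10 = 5.326×10^7 Pa.

53.3 MPa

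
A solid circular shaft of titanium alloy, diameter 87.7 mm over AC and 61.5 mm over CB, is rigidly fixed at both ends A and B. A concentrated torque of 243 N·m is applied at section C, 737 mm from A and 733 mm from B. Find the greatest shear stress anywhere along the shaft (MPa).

Compatibility: T_A·a/J_AC = T_B·b/J_CB with T_A + T_B = T₀.
J_AC = 5.81×10^-6 m⁴, J_CB = 1.40×10^-6 m⁴, so T_A = T₀·(J_AC/a)/((J_AC/a)+(J_CB/b)) = 195.5 N·m, T_B = 47.53 N·m.
τ in each portion: τ_AC = 1.48×10^6 Pa, τ_CB = 1.04×10^6 Pa; maximum is in AC.
τ_max = T_AC·r/J = 195.5·0.0439/5.81×10^-6 = 1.476×10^6 Pa.

1.48 MPa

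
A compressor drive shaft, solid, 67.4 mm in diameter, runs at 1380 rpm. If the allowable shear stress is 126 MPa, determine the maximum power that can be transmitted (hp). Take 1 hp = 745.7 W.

1470 hp

J = πd⁴/32 = π(0.0674)⁴/32 = 2.026×10^-6 m⁴.
T_max = τ_allow·J/r = 1.26×10^8 × 2.026×10^-6 / 0.0337 = 7575 N·m.
ω = 2π·1380/60 = 144.5 rad/s, so P_max = T_max·ω = 1.095×10^6 W.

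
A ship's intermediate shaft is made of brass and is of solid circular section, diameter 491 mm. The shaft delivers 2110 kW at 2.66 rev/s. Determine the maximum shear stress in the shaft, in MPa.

ω = 2π·2.66 = 16.71 rad/s, so T = P/ω = 2110×10³ / 16.71 = 126200 N·m.
J = πd⁴/32 = π(0.491)⁴/32 = 5.706×10^-3 m⁴.
τ_max = T·r/J = 126200 × 0.245 / 5.706×10^-3 = 5.432×10^6 Pa.

5.43 MPa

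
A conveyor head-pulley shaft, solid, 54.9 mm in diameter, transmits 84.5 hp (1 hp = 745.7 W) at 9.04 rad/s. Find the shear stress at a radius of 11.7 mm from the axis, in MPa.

ω = 9.04 rad/s, so T = P/ω = 84.5×745.7 / 9.040 = 6970 N·m.
J = πd⁴/32 = π(0.0549)⁴/32 = 8.918×10^-7 m⁴.
Shear stress varies linearly with radius: τ = T·r/J = 6970 × 0.0117 / 8.918×10^-7 = 9.144×10^7 Pa.

91.4 MPa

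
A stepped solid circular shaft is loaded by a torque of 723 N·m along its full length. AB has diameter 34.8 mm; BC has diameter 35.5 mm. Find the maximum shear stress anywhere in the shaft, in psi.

Under the same torque, τ_max = 16T/(πd³) is largest where d is smallest — segment AB (d = 34.8 mm).
τ_max = 16·723.0/(π·(0.0348)³) = 8.737×10^7 Pa.

12700 psi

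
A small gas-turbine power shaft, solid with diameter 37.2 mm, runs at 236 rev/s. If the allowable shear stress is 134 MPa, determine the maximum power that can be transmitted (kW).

2010 kW

J = πd⁴/32 = π(0.0372)⁴/32 = 1.880×10^-7 m⁴.
T_max = τ_allow·J/r = 1.34×10^8 × 1.880×10^-7 / 0.0186 = 1354 N·m.
ω = 2π·236 = 1483 rad/s, so P_max = T_max·ω = 2.008×10^6 W.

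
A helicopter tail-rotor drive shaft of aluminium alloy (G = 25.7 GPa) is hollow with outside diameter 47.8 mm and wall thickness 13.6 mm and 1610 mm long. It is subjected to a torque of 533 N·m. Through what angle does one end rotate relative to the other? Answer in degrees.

3.87°

J = π(d_o⁴ − d_i⁴)/32 = π(0.0478⁴ − 0.0206⁴)/32 = 4.948×10^-7 m⁴.
θ = T·L/(G·J) = 533.0 × 1.61 / (25.7×10⁹ × 4.948×10^-7) = 0.06748 rad.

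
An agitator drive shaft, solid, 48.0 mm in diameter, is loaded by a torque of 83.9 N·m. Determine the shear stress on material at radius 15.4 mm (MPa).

2.48 MPa

J = πd⁴/32 = π(0.0480)⁴/32 = 5.212×10^-7 m⁴.
Shear stress varies linearly with radius: τ = T·r/J = 83.90 × 0.0154 / 5.212×10^-7 = 2.479×10^6 Pa.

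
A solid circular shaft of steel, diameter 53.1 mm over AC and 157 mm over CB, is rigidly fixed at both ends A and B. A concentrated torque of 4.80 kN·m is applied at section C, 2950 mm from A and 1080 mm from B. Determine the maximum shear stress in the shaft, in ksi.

Compatibility: T_A·a/J_AC = T_B·b/J_CB with T_A + T_B = T₀.
J_AC = 7.81×10^-7 m⁴, J_CB = 5.96×10^-5 m⁴, so T_A = T₀·(J_AC/a)/((J_AC/a)+(J_CB/b)) = 22.88 N·m, T_B = 4777 N·m.
τ in each portion: τ_AC = 7.78×10^5 Pa, τ_CB = 6.29×10^6 Pa; maximum is in CB.
τ_max = T_CB·r/J = 4777·0.0785/5.96×10^-5 = 6.287×10^6 Pa.

0.912 ksi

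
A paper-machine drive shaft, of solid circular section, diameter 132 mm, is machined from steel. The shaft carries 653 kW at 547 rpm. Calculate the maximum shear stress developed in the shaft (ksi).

ω = 2π·547/60 = 57.28 rad/s, so T = P/ω = 653×10³ / 57.28 = 11400 N·m.
J = πd⁴/32 = π(0.132)⁴/32 = 2.981×10^-5 m⁴.
τ_max = T·r/J = 11400 × 0.0660 / 2.981×10^-5 = 2.524×10^7 Pa.

3.66 ksi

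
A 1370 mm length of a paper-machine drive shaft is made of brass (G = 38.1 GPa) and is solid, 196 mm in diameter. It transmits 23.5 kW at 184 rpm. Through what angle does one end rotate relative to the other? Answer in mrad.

0.303 mrad

ω = 2π·184/60 = 19.27 rad/s, so T = P/ω = 23.5×10³ / 19.27 = 1220 N·m.
J = πd⁴/32 = π(0.196)⁴/32 = 1.449×10^-4 m⁴.
θ = T·L/(G·J) = 1220 × 1.37 / (38.1×10⁹ × 1.449×10^-4) = 3.027×10^-4 rad.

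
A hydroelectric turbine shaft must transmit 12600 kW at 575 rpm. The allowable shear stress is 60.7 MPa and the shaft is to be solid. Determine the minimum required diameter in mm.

ω = 2π·575/60 = 60.21 rad/s, so T = P/ω = 12600×10³ / 60.21 = 209300 N·m.
For a solid shaft τ_max = 16T/(πd³), so d = (16T/(π τ_allow))^(1/3) = (16·209300/(π·6.07×10^7))^(1/3) = 0.2599 m.

260 mm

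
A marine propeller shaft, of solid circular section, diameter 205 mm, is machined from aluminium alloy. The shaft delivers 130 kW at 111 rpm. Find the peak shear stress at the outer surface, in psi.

959 psi

ω = 2π·111/60 = 11.62 rad/s, so T = P/ω = 130×10³ / 11.62 = 11180 N·m.
J = πd⁴/32 = π(0.205)⁴/32 = 1.734×10^-4 m⁴.
τ_max = T·r/J = 11180 × 0.102 / 1.734×10^-4 = 6.612×10^6 Pa.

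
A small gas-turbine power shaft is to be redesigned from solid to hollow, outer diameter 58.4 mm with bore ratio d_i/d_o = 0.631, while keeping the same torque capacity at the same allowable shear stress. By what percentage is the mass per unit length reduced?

32.5 %

Equal τ_max and T ⇒ the solid shaft needs d_s³ = d_o³(1−k⁴), so d_s = 58.4·(1−0.631⁴)^(1/3) = 55.13 mm.
Area ratio A_h/A_s = d_o²(1−k²)/d_s² = (1−k²)/(1−k⁴)^(2/3) = 0.6752.
Mass saving = 1 − 0.6752 = 32.5 %.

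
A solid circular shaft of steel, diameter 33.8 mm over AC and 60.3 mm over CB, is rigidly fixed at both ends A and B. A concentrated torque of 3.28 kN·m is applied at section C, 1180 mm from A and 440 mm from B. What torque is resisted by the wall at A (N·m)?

116 N·m

Compatibility: T_A·a/J_AC = T_B·b/J_CB with T_A + T_B = T₀.
J_AC = 1.28×10^-7 m⁴, J_CB = 1.30×10^-6 m⁴, so T_A = T₀·(J_AC/a)/((J_AC/a)+(J_CB/b)) = 116.5 N·m, T_B = 3164 N·m.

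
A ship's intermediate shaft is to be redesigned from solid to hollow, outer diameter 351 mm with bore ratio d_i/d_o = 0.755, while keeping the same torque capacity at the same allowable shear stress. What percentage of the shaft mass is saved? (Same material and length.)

44.1 %

Equal τ_max and T ⇒ the solid shaft needs d_s³ = d_o³(1−k⁴), so d_s = 351·(1−0.755⁴)^(1/3) = 307.9 mm.
Area ratio A_h/A_s = d_o²(1−k²)/d_s² = (1−k²)/(1−k⁴)^(2/3) = 0.5587.
Mass saving = 1 − 0.5587 = 44.1 %.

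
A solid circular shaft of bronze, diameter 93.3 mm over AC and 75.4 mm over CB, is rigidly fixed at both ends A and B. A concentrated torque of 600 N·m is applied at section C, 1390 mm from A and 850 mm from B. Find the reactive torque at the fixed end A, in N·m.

353 N·m

Compatibility: T_A·a/J_AC = T_B·b/J_CB with T_A + T_B = T₀.
J_AC = 7.44×10^-6 m⁴, J_CB = 3.17×10^-6 m⁴, so T_A = T₀·(J_AC/a)/((J_AC/a)+(J_CB/b)) = 353.5 N·m, T_B = 246.5 N·m.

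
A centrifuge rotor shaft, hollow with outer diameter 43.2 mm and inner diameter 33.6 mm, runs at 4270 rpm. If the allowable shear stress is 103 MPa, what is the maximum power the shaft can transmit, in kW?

462 kW

J = π(d_o⁴ − d_i⁴)/32 = π(0.0432⁴ − 0.0336⁴)/32 = 2.168×10^-7 m⁴.
T_max = τ_allow·J/r = 1.03×10^8 × 2.168×10^-7 / 0.0216 = 1034 N·m.
ω = 2π·4270/60 = 447.2 rad/s, so P_max = T_max·ω = 4.623×10^5 W.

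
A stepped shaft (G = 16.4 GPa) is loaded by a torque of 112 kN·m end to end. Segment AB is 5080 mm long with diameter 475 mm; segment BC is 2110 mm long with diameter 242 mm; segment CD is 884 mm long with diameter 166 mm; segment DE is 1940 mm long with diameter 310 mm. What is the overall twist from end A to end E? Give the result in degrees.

8.33°

J_AB = π(0.475)⁴/32 = 5.00×10^-3 m⁴; J_BC = π(0.242)⁴/32 = 3.37×10^-4 m⁴; J_CD = π(0.166)⁴/32 = 7.45×10^-5 m⁴; J_DE = π(0.310)⁴/32 = 9.07×10^-4 m⁴.
θ = (T/G)·Σ L_i/J_i = (112000/16.4×10⁹)·(5.08/5.00×10^-3 + 2.11/3.37×10^-4 + 0.884/7.45×10^-5 + 1.94/9.07×10^-4) = 0.1453 rad.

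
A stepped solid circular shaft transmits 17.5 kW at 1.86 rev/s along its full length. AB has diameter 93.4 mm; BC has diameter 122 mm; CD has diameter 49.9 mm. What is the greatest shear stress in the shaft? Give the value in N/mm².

61.4 N/mm²

ω = 2π·1.86 = 11.69 rad/s, so T = P/ω = 17.5×10³ / 11.69 = 1497 N·m.
Under the same torque, τ_max = 16T/(πd³) is largest where d is smallest — segment CD (d = 49.9 mm).
τ_max = 16·1497/(π·(0.0499)³) = 6.138×10^7 Pa.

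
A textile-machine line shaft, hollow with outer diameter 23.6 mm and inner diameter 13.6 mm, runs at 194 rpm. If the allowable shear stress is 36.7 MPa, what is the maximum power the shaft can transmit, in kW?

1.71 kW

J = π(d_o⁴ − d_i⁴)/32 = π(0.0236⁴ − 0.0136⁴)/32 = 2.710×10^-8 m⁴.
T_max = τ_allow·J/r = 3.67×10^7 × 2.710×10^-8 / 0.0118 = 84.27 N·m.
ω = 2π·194/60 = 20.32 rad/s, so P_max = T_max·ω = 1712 W.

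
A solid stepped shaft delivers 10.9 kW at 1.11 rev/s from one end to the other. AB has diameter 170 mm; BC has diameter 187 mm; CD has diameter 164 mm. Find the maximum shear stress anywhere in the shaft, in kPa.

1800 kPa

ω = 2π·1.11 = 6.974 rad/s, so T = P/ω = 10.9×10³ / 6.974 = 1563 N·m.
Under the same torque, τ_max = 16T/(πd³) is largest where d is smallest — segment CD (d = 164 mm).
τ_max = 16·1563/(π·(0.164)³) = 1.805×10^6 Pa.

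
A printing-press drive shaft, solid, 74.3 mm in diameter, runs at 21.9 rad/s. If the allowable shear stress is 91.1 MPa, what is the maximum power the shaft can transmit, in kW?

161 kW

J = πd⁴/32 = π(0.0743)⁴/32 = 2.992×10^-6 m⁴.
T_max = τ_allow·J/r = 9.11×10^7 × 2.992×10^-6 / 0.0371 = 7337 N·m.
ω = 21.9 rad/s, so P_max = T_max·ω = 1.607×10^5 W.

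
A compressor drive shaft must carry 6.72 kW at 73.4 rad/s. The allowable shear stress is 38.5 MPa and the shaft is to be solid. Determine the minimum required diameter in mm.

ω = 73.4 rad/s, so T = P/ω = 6.72×10³ / 73.40 = 91.55 N·m.
For a solid shaft τ_max = 16T/(πd³), so d = (16T/(π τ_allow))^(1/3) = (16·91.55/(π·3.85×10^7))^(1/3) = 0.02296 m.

23.0 mm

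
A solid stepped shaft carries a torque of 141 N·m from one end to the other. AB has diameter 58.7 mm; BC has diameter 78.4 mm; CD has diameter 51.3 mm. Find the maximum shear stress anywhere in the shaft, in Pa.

5.32e6 Pa

Under the same torque, τ_max = 16T/(πd³) is largest where d is smallest — segment CD (d = 51.3 mm).
τ_max = 16·141.0/(π·(0.0513)³) = 5.319×10^6 Pa.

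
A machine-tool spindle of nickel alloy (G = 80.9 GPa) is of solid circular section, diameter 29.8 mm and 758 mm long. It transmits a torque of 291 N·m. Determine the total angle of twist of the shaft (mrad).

35.2 mrad

J = πd⁴/32 = π(0.0298)⁴/32 = 7.742×10^-8 m⁴.
θ = T·L/(G·J) = 291.0 × 0.758 / (80.9×10⁹ × 7.742×10^-8) = 0.03522 rad.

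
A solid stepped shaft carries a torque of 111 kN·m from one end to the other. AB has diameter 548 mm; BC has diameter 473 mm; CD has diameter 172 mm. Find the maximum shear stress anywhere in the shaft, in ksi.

Under the same torque, τ_max = 16T/(πd³) is largest where d is smallest — segment CD (d = 172 mm).
τ_max = 16·111000/(π·(0.172)³) = 1.111×10^8 Pa.

16.1 ksi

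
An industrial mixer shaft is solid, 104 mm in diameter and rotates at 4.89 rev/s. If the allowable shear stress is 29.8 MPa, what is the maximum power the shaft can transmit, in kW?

202 kW

J = πd⁴/32 = π(0.104)⁴/32 = 1.149×10^-5 m⁴.
T_max = τ_allow·J/r = 2.98×10^7 × 1.149×10^-5 / 0.0520 = 6582 N·m.
ω = 2π·4.89 = 30.72 rad/s, so P_max = T_max·ω = 2.022×10^5 W.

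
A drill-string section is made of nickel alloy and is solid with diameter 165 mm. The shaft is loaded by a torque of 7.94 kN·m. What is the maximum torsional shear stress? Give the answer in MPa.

9.00 MPa

J = πd⁴/32 = π(0.165)⁴/32 = 7.277×10^-5 m⁴.
τ_max = T·r/J = 7940 × 0.0825 / 7.277×10^-5 = 9.002×10^6 Pa.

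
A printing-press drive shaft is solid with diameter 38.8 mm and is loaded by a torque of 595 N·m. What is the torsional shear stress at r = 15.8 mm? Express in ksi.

J = πd⁴/32 = π(0.0388)⁴/32 = 2.225×10^-7 m⁴.
Shear stress varies linearly with radius: τ = T·r/J = 595.0 × 0.0158 / 2.225×10^-7 = 4.225×10^7 Pa.

6.13 ksi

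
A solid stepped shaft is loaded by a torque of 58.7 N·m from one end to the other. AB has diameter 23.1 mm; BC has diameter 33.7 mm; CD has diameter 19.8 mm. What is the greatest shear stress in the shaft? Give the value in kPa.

38500 kPa

Under the same torque, τ_max = 16T/(πd³) is largest where d is smallest — segment CD (d = 19.8 mm).
τ_max = 16·58.70/(π·(0.0198)³) = 3.851×10^7 Pa.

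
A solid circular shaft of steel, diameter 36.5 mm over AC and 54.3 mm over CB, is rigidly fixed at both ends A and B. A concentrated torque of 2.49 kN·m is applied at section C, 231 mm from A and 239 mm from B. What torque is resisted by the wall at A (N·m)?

Compatibility: T_A·a/J_AC = T_B·b/J_CB with T_A + T_B = T₀.
J_AC = 1.74×10^-7 m⁴, J_CB = 8.53×10^-7 m⁴, so T_A = T₀·(J_AC/a)/((J_AC/a)+(J_CB/b)) = 434.2 N·m, T_B = 2056 N·m.

434 N·m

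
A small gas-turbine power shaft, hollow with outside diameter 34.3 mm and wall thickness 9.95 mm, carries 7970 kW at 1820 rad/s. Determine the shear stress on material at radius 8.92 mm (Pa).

2.97e8 Pa

ω = 1820 rad/s, so T = P/ω = 7970×10³ / 1820 = 4379 N·m.
J = π(d_o⁴ − d_i⁴)/32 = π(0.0343⁴ − 0.0144⁴)/32 = 1.317×10^-7 m⁴.
Shear stress varies linearly with radius: τ = T·r/J = 4379 × 0.00892 / 1.317×10^-7 = 2.967×10^8 Pa.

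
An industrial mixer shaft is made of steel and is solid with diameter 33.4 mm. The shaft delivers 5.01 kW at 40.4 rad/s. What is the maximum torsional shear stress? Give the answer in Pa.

1.70e7 Pa

ω = 40.4 rad/s, so T = P/ω = 5.01×10³ / 40.40 = 124.0 N·m.
J = πd⁴/32 = π(0.0334)⁴/32 = 1.222×10^-7 m⁴.
τ_max = T·r/J = 124.0 × 0.0167 / 1.222×10^-7 = 1.695×10^7 Pa.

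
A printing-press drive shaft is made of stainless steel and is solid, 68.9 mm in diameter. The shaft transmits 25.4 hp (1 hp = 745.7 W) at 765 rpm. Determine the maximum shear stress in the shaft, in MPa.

ω = 2π·765/60 = 80.11 rad/s, so T = P/ω = 25.4×745.7 / 80.11 = 236.4 N·m.
J = πd⁴/32 = π(0.0689)⁴/32 = 2.212×10^-6 m⁴.
τ_max = T·r/J = 236.4 × 0.0345 / 2.212×10^-6 = 3.681×10^6 Pa.

3.68 MPa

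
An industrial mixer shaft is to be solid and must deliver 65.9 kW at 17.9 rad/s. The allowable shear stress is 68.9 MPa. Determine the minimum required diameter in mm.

ω = 17.9 rad/s, so T = P/ω = 65.9×10³ / 17.90 = 3682 N·m.
For a solid shaft τ_max = 16T/(πd³), so d = (16T/(π τ_allow))^(1/3) = (16·3682/(π·6.89×10^7))^(1/3) = 0.06480 m.

64.8 mm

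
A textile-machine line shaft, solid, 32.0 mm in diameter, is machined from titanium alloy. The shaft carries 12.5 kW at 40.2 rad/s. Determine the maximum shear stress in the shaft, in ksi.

ω = 40.2 rad/s, so T = P/ω = 12.5×10³ / 40.20 = 310.9 N·m.
J = πd⁴/32 = π(0.0320)⁴/32 = 1.029×10^-7 m⁴.
τ_max = T·r/J = 310.9 × 0.0160 / 1.029×10^-7 = 4.833×10^7 Pa.

7.01 ksi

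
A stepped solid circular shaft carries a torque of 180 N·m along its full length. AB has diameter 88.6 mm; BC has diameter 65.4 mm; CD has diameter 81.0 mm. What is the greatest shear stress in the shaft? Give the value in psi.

Under the same torque, τ_max = 16T/(πd³) is largest where d is smallest — segment BC (d = 65.4 mm).
τ_max = 16·180.0/(π·(0.0654)³) = 3.277×10^6 Pa.

475 psi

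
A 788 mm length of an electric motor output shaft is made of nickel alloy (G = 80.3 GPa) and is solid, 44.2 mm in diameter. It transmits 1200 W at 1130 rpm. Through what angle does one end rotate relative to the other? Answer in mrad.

ω = 2π·1130/60 = 118.3 rad/s, so T = P/ω = 1200 / 118.3 = 10.14 N·m.
J = πd⁴/32 = π(0.0442)⁴/32 = 3.747×10^-7 m⁴.
θ = T·L/(G·J) = 10.14 × 0.788 / (80.3×10⁹ × 3.747×10^-7) = 2.656×10^-4 rad.

0.266 mrad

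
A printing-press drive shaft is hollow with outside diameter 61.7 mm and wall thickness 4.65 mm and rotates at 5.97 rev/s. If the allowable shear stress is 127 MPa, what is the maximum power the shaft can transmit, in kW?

105 kW

J = π(d_o⁴ − d_i⁴)/32 = π(0.0617⁴ − 0.0524⁴)/32 = 6.826×10^-7 m⁴.
T_max = τ_allow·J/r = 1.27×10^8 × 6.826×10^-7 / 0.0309 = 2810 N·m.
ω = 2π·5.97 = 37.51 rad/s, so P_max = T_max·ω = 1.054×10^5 W.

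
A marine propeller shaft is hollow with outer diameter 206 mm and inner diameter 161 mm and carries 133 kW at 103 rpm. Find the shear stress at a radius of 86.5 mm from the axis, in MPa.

9.62 MPa

ω = 2π·103/60 = 10.79 rad/s, so T = P/ω = 133×10³ / 10.79 = 12330 N·m.
J = π(d_o⁴ − d_i⁴)/32 = π(0.206⁴ − 0.161⁴)/32 = 1.108×10^-4 m⁴.
Shear stress varies linearly with radius: τ = T·r/J = 12330 × 0.0865 / 1.108×10^-4 = 9.624×10^6 Pa.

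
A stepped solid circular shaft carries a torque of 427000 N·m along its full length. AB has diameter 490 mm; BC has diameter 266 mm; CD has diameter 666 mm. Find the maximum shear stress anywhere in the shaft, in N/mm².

Under the same torque, τ_max = 16T/(πd³) is largest where d is smallest — segment BC (d = 266 mm).
τ_max = 16·427000/(π·(0.266)³) = 1.155×10^8 Pa.

116 N/mm²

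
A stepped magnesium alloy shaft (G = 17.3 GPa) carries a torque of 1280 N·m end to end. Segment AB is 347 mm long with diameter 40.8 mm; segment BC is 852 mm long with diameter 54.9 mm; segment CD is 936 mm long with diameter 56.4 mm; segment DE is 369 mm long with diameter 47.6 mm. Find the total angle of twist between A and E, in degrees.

J_AB = π(0.0408)⁴/32 = 2.72×10^-7 m⁴; J_BC = π(0.0549)⁴/32 = 8.92×10^-7 m⁴; J_CD = π(0.0564)⁴/32 = 9.93×10^-7 m⁴; J_DE = π(0.0476)⁴/32 = 5.04×10^-7 m⁴.
θ = (T/G)·Σ L_i/J_i = (1280/17.3×10⁹)·(0.347/2.72×10^-7 + 0.852/8.92×10^-7 + 0.936/9.93×10^-7 + 0.369/5.04×10^-7) = 0.2889 rad.

16.6°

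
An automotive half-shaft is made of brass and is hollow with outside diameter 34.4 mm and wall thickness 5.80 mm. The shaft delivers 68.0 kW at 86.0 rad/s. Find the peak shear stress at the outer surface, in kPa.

123000 kPa

ω = 86.0 rad/s, so T = P/ω = 68.0×10³ / 86.00 = 790.7 N·m.
J = π(d_o⁴ − d_i⁴)/32 = π(0.0344⁴ − 0.0228⁴)/32 = 1.109×10^-7 m⁴.
τ_max = T·r/J = 790.7 × 0.0172 / 1.109×10^-7 = 1.226×10^8 Pa.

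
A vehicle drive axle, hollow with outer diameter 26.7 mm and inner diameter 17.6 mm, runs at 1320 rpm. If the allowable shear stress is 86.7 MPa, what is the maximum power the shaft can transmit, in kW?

36.3 kW

J = π(d_o⁴ − d_i⁴)/32 = π(0.0267⁴ − 0.0176⁴)/32 = 4.047×10^-8 m⁴.
T_max = τ_allow·J/r = 8.67×10^7 × 4.047×10^-8 / 0.0133 = 262.9 N·m.
ω = 2π·1320/60 = 138.2 rad/s, so P_max = T_max·ω = 3.633×10^4 W.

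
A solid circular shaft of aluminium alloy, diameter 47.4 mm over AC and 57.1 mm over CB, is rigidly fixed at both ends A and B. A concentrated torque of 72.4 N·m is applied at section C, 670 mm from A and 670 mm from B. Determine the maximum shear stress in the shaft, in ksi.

Compatibility: T_A·a/J_AC = T_B·b/J_CB with T_A + T_B = T₀.
J_AC = 4.96×10^-7 m⁴, J_CB = 1.04×10^-6 m⁴, so T_A = T₀·(J_AC/a)/((J_AC/a)+(J_CB/b)) = 23.31 N·m, T_B = 49.09 N·m.
τ in each portion: τ_AC = 1.11×10^6 Pa, τ_CB = 1.34×10^6 Pa; maximum is in CB.
τ_max = T_CB·r/J = 49.09·0.0285/1.04×10^-6 = 1.343×10^6 Pa.

0.195 ksi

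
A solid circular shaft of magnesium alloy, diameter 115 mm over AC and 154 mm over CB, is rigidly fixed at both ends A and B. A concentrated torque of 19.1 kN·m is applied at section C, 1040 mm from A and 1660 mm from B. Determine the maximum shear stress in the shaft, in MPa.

21.2 MPa

Compatibility: T_A·a/J_AC = T_B·b/J_CB with T_A + T_B = T₀.
J_AC = 1.72×10^-5 m⁴, J_CB = 5.52×10^-5 m⁴, so T_A = T₀·(J_AC/a)/((J_AC/a)+(J_CB/b)) = 6336 N·m, T_B = 12760 N·m.
τ in each portion: τ_AC = 2.12×10^7 Pa, τ_CB = 1.78×10^7 Pa; maximum is in AC.
τ_max = T_AC·r/J = 6336·0.0575/1.72×10^-5 = 2.122×10^7 Pa.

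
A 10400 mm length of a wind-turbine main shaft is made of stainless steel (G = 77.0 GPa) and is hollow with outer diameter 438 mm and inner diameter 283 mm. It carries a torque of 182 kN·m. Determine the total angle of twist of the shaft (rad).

J = π(d_o⁴ − d_i⁴)/32 = π(0.438⁴ − 0.283⁴)/32 = 2.984×10^-3 m⁴.
θ = T·L/(G·J) = 182000 × 10.4 / (77.0×10⁹ × 2.984×10^-3) = 8.239×10^-3 rad.

0.00824 rad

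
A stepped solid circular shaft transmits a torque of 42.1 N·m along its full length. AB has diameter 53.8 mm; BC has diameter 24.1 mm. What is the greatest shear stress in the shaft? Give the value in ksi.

2.22 ksi

Under the same torque, τ_max = 16T/(πd³) is largest where d is smallest — segment BC (d = 24.1 mm).
τ_max = 16·42.10/(π·(0.0241)³) = 1.532×10^7 Pa.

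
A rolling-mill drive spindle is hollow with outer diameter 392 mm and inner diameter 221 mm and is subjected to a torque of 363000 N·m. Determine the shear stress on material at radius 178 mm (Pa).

J = π(d_o⁴ − d_i⁴)/32 = π(0.392⁴ − 0.221⁴)/32 = 2.084×10^-3 m⁴.
Shear stress varies linearly with radius: τ = T·r/J = 363000 × 0.178 / 2.084×10^-3 = 3.101×10^7 Pa.

3.10e7 Pa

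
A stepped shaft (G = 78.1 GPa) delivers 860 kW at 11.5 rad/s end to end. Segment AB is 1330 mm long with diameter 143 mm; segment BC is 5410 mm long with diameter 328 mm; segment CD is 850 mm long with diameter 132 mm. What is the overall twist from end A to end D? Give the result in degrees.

ω = 11.5 rad/s, so T = P/ω = 860×10³ / 11.50 = 74780 N·m.
J_AB = π(0.143)⁴/32 = 4.11×10^-5 m⁴; J_BC = π(0.328)⁴/32 = 1.14×10^-3 m⁴; J_CD = π(0.132)⁴/32 = 2.98×10^-5 m⁴.
θ = (T/G)·Σ L_i/J_i = (74780/78.1×10⁹)·(1.33/4.11×10^-5 + 5.41/1.14×10^-3 + 0.850/2.98×10^-5) = 0.06289 rad.

3.60°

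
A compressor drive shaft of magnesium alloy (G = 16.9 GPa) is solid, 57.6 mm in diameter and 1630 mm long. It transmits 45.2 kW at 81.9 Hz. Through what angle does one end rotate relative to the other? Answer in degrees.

ω = 2π·81.9 = 514.6 rad/s, so T = P/ω = 45.2×10³ / 514.6 = 87.84 N·m.
J = πd⁴/32 = π(0.0576)⁴/32 = 1.081×10^-6 m⁴.
θ = T·L/(G·J) = 87.84 × 1.63 / (16.9×10⁹ × 1.081×10^-6) = 7.839×10^-3 rad.

0.449°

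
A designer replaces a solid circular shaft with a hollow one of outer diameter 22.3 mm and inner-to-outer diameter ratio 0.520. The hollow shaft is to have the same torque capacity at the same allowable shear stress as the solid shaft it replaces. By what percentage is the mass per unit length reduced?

23.3 %

Equal τ_max and T ⇒ the solid shaft needs d_s³ = d_o³(1−k⁴), so d_s = 22.3·(1−0.520⁴)^(1/3) = 21.74 mm.
Area ratio A_h/A_s = d_o²(1−k²)/d_s² = (1−k²)/(1−k⁴)^(2/3) = 0.7675.
Mass saving = 1 − 0.7675 = 23.3 %.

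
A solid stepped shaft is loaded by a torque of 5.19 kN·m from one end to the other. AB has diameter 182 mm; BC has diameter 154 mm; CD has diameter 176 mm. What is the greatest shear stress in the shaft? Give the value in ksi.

1.05 ksi

Under the same torque, τ_max = 16T/(πd³) is largest where d is smallest — segment BC (d = 154 mm).
τ_max = 16·5190/(π·(0.154)³) = 7.237×10^6 Pa.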